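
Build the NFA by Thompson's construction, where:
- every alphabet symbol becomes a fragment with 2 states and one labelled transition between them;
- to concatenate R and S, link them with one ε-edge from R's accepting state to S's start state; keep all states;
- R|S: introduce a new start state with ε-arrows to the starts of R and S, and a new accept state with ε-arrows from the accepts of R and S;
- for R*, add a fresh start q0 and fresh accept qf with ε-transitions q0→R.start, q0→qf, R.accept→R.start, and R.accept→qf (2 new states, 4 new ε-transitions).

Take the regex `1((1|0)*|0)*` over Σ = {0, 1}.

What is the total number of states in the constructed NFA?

16

Bottom-up over the parse tree:
Each of the 4 symbol leaves contributes a 2-state fragment.
  1|0 → 6 states
  (1|0)* → 8 states
  (1|0)*|0 → 12 states
  ((1|0)*|0)* → 14 states
  1((1|0)*|0)* → 16 states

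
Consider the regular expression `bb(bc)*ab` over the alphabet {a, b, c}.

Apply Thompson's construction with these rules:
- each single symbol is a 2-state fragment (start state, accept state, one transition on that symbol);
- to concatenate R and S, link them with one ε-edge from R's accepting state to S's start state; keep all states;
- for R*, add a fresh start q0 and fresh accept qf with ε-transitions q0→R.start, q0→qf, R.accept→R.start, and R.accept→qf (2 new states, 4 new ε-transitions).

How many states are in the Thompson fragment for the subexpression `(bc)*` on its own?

Fragment for `(bc)*`:
Each of the 2 symbol leaves contributes a 2-state fragment.
  bc = 4 states
  (bc)* = 6 states

6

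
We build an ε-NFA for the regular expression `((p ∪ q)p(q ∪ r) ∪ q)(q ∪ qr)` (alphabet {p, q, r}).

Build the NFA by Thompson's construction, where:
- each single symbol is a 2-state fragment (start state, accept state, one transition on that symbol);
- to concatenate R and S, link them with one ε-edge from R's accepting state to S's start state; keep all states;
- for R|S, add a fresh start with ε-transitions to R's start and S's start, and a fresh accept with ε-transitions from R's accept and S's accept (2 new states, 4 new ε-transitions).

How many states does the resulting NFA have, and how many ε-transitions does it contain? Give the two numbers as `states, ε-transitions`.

26, 20

By structural recursion:
Each of the 9 symbol leaves contributes 2 states and 0 ε-transitions.
  p ∪ q : 6 states, 4 ε-transitions
  q ∪ r : 6 states, 4 ε-transitions
  (p ∪ q)p(q ∪ r) : 14 states, 10 ε-transitions
  (p ∪ q)p(q ∪ r) ∪ q : 18 states, 14 ε-transitions
  qr : 4 states, 1 ε-transition
  q ∪ qr : 8 states, 5 ε-transitions
  ((p ∪ q)p(q ∪ r) ∪ q)(q ∪ qr) : 26 states, 20 ε-transitions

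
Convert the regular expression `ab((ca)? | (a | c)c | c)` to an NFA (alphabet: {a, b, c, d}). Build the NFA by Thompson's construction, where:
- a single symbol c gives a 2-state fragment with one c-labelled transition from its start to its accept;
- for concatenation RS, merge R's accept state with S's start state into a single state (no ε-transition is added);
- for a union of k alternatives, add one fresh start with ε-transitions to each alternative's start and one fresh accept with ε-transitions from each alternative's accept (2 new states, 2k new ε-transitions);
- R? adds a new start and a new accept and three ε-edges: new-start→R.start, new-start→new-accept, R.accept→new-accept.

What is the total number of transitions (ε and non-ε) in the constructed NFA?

21

Per subexpression:
Each of the 8 symbol leaves contributes 1 transition (1 symbol, 0 ε).
  ca : 2 transitions (2 symbol, 0 ε)
  (ca)? : 5 transitions (2 symbol, 3 ε)
  a | c : 6 transitions (2 symbol, 4 ε)
  (a | c)c : 7 transitions (3 symbol, 4 ε)
  (ca)? | (a | c)c | c : 19 transitions (6 symbol, 13 ε)
  ab((ca)? | (a | c)c | c) : 21 transitions (8 symbol, 13 ε)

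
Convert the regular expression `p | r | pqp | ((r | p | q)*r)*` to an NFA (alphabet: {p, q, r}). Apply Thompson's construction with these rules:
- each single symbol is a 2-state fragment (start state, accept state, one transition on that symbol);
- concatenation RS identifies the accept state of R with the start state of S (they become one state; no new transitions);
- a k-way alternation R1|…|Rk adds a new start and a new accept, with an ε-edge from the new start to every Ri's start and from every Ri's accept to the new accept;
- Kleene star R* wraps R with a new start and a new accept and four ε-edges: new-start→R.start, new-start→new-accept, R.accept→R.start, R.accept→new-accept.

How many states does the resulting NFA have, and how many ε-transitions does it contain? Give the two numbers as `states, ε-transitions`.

By structural recursion:
Each of the 9 symbol leaves contributes 2 states and 0 ε-transitions.
  pqp = 4 states, 0 ε-transitions
  r | p | q = 8 states, 6 ε-transitions
  (r | p | q)* = 10 states, 10 ε-transitions
  (r | p | q)*r = 11 states, 10 ε-transitions
  ((r | p | q)*r)* = 13 states, 14 ε-transitions
  p | r | pqp | ((r | p | q)*r)* = 23 states, 22 ε-transitions

23, 22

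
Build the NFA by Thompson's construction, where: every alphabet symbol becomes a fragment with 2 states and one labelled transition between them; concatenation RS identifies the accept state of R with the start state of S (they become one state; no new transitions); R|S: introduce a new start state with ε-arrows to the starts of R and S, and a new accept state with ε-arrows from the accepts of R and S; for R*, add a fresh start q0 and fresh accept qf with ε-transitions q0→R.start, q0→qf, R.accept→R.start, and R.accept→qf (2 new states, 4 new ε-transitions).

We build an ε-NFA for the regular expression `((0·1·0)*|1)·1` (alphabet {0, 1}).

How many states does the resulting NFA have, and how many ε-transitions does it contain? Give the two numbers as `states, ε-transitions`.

11, 8

Recursing over subexpressions:
Each of the 5 symbol leaves contributes 2 states and 0 ε-transitions.
  0·1·0 : 4 states, 0 ε-transitions
  (0·1·0)* : 6 states, 4 ε-transitions
  (0·1·0)*|1 : 10 states, 8 ε-transitions
  ((0·1·0)*|1)·1 : 11 states, 8 ε-transitions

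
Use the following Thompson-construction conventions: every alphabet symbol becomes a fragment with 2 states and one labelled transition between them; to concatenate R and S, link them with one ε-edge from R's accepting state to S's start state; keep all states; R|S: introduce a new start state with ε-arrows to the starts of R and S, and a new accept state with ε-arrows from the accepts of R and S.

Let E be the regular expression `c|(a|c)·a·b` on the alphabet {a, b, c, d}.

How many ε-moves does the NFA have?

Bottom-up over the parse tree:
Each of the 5 symbol leaves contributes 0 ε-transitions.
  a|c → 4 ε-transitions
  (a|c)·a·b → 6 ε-transitions
  c|(a|c)·a·b → 10 ε-transitions

10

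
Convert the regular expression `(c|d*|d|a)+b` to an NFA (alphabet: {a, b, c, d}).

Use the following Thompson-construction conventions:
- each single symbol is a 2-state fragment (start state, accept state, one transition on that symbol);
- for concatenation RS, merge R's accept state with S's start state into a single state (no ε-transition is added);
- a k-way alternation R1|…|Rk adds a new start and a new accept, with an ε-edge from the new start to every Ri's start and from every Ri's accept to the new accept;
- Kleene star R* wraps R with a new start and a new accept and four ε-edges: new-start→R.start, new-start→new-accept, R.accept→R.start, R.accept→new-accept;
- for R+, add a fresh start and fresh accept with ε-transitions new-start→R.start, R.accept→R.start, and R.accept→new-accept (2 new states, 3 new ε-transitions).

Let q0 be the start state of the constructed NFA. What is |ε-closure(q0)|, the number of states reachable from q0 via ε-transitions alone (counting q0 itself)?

10

Let C(F) = |ε-closure(F.start)| within fragment F, and note whether F accepts ε. Symbol fragments have C = 1 and do not accept ε. Then:
  d* → |ε-closure| = 1 (new start) + 1 (body) + 1 (new accept) = 3
  c|d*|d|a → new start ε-reaches every alternative's start; at least one alternative accepts ε, so the union's new accept is reached too: |ε-closure| = 1 + 1 + 3 + 1 + 1 + 1 = 8
  (c|d*|d|a)+ → new start ε-reaches the body's start; the body's accept is ε-reachable, so the new accept is too: |ε-closure| = 1 + 8 + 1 = 10
  (c|d*|d|a)+b → |ε-closure| = 10 + (1−1) = 10 (closure spills across the concat boundary because the left factor accepts ε)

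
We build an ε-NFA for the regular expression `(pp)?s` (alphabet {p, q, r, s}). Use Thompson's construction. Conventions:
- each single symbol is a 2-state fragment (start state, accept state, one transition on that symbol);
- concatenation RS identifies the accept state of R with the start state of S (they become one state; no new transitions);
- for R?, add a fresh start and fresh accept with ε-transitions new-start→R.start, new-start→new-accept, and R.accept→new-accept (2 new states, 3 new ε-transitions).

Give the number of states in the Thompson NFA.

By structural recursion:
Each of the 3 symbol leaves contributes a 2-state fragment.
  pp = 3 states
  (pp)? = 5 states
  (pp)?s = 6 states

6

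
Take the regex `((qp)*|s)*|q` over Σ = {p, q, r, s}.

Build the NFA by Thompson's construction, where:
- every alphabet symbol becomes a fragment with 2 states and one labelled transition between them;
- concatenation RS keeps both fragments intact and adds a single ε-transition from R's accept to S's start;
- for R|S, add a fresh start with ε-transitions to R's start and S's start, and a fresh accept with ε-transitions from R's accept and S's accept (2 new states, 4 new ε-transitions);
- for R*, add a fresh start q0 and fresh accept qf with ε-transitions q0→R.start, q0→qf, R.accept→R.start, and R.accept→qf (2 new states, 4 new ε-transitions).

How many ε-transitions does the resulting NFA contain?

Recursing over subexpressions:
Each of the 4 symbol leaves contributes 0 ε-transitions.
  qp — 1 ε-transition
  (qp)* — 5 ε-transitions
  (qp)*|s — 9 ε-transitions
  ((qp)*|s)* — 13 ε-transitions
  ((qp)*|s)*|q — 17 ε-transitions

17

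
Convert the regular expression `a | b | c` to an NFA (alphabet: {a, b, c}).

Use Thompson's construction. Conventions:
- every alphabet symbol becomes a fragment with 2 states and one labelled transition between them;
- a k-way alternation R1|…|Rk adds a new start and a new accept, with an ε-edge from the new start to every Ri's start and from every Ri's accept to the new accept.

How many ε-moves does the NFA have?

6

By structural recursion:
Each of the 3 symbol leaves contributes 0 ε-transitions.
  a | b | c : 6 ε-transitions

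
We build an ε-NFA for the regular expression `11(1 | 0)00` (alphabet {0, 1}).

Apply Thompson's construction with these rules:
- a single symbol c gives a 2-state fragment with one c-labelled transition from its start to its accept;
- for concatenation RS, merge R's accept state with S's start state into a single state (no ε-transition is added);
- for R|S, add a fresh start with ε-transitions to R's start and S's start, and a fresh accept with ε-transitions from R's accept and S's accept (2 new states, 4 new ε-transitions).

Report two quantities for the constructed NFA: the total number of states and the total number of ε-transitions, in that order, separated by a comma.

10, 4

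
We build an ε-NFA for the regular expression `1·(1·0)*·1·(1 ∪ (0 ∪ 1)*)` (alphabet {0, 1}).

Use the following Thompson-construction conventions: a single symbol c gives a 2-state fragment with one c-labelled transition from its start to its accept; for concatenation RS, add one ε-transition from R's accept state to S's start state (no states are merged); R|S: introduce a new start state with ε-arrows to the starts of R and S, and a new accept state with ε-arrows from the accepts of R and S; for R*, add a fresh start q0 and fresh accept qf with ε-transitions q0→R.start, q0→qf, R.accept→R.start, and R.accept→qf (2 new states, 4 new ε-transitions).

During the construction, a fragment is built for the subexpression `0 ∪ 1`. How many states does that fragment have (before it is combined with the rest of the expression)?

Fragment for `0 ∪ 1`:
Each of the 2 symbol leaves contributes a 2-state fragment.
  0 ∪ 1 — 6 states

6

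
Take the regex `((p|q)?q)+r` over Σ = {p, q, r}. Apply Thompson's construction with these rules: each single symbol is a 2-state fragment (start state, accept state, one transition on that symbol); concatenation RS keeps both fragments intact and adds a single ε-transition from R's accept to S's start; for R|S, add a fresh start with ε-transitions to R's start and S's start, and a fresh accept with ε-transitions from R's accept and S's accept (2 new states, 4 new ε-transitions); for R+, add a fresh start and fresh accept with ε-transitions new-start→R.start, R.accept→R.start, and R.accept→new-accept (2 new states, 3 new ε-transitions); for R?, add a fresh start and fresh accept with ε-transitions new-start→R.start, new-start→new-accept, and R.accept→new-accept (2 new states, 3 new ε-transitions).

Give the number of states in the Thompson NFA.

14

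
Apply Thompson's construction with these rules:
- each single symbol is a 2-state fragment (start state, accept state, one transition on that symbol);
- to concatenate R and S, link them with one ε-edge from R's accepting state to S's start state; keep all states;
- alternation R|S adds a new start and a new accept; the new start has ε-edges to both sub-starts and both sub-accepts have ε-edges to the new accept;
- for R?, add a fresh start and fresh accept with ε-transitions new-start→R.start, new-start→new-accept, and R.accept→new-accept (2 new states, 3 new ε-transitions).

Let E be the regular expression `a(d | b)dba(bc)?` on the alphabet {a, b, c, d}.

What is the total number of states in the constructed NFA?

20

Per subexpression:
Each of the 8 symbol leaves contributes a 2-state fragment.
  d | b : 6 states
  bc : 4 states
  (bc)? : 6 states
  a(d | b)dba(bc)? : 20 states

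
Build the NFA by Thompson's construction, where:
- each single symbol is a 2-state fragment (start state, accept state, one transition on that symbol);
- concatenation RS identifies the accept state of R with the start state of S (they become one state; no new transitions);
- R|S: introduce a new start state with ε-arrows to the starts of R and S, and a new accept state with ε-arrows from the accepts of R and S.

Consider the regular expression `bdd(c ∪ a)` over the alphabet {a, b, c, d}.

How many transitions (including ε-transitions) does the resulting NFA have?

Per subexpression:
Each of the 5 symbol leaves contributes 1 transition (1 symbol, 0 ε).
  c ∪ a — 6 transitions (2 symbol, 4 ε)
  bdd(c ∪ a) — 9 transitions (5 symbol, 4 ε)

9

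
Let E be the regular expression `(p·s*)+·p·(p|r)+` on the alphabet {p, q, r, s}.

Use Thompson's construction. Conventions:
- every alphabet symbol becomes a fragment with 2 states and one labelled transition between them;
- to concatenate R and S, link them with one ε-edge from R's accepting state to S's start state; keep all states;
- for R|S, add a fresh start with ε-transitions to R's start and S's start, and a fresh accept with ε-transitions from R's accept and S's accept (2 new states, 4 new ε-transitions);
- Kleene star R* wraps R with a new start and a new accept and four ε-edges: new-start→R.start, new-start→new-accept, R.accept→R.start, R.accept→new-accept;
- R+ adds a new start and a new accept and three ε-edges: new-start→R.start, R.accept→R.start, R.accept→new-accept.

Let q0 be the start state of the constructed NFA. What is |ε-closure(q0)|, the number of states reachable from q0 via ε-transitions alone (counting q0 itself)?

Let C(F) = |ε-closure(F.start)| within fragment F, and note whether F accepts ε. Symbol fragments have C = 1 and do not accept ε. Then:
  s* : |ε-closure| = 1 (new start) + 1 (body) + 1 (new accept) = 3
  p·s* : same as the first factor's closure: |ε-closure| = 1
  (p·s*)+ : |ε-closure| = 1 + 1 = 2 (the body doesn't accept ε, so the new accept is not reached)
  p|r : |ε-closure| = 1 + 1 + 1 = 3 (the new accept is not ε-reachable since no branch accepts ε)
  (p|r)+ : new start ε-reaches only the body's start; the new accept needs a symbol first: |ε-closure| = 1 + 3 = 4
  (p·s*)+·p·(p|r)+ : |ε-closure| equals the left operand's closure size = 2 (its accept is not ε-reachable, so the closure stops there)

2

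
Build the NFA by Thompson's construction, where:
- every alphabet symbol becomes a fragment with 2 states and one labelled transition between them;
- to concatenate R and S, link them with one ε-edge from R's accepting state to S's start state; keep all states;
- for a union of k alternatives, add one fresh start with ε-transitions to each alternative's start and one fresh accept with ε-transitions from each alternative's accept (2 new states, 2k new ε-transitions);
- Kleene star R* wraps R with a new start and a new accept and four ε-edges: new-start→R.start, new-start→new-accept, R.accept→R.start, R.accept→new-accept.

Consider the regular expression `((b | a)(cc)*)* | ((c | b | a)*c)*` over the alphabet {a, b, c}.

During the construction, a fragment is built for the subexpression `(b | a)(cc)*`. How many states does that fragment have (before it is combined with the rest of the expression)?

Fragment for `(b | a)(cc)*`:
Each of the 4 symbol leaves contributes a 2-state fragment.
  b | a → 6 states
  cc → 4 states
  (cc)* → 6 states
  (b | a)(cc)* → 12 states

12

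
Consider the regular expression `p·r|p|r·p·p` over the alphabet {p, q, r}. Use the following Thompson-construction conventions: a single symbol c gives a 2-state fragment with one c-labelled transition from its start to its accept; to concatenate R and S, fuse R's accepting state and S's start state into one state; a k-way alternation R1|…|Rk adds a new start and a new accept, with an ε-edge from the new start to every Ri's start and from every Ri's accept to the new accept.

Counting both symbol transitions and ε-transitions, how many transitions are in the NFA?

12

Building bottom-up:
Each of the 6 symbol leaves contributes 1 transition (1 symbol, 0 ε).
  p·r : 2 transitions (2 symbol, 0 ε)
  r·p·p : 3 transitions (3 symbol, 0 ε)
  p·r|p|r·p·p : 12 transitions (6 symbol, 6 ε)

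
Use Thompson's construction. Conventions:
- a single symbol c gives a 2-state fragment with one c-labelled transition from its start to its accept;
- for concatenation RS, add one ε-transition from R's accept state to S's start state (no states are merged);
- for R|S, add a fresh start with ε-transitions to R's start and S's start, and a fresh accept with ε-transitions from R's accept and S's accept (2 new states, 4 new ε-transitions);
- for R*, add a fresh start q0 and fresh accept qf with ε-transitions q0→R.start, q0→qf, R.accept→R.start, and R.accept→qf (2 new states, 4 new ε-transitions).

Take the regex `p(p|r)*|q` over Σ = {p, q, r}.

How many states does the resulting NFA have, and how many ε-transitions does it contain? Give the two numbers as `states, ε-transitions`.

14, 13

By structural recursion:
Each of the 4 symbol leaves contributes 2 states and 0 ε-transitions.
  p|r : 6 states, 4 ε-transitions
  (p|r)* : 8 states, 8 ε-transitions
  p(p|r)* : 10 states, 9 ε-transitions
  p(p|r)*|q : 14 states, 13 ε-transitions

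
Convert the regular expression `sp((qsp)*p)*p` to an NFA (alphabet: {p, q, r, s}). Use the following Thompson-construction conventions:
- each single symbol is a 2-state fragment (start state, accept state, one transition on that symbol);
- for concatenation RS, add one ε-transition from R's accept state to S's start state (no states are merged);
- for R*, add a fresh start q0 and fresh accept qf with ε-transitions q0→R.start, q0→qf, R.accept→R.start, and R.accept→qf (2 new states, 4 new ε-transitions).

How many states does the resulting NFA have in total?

18

Recursing over subexpressions:
Each of the 7 symbol leaves contributes a 2-state fragment.
  qsp → 6 states
  (qsp)* → 8 states
  (qsp)*p → 10 states
  ((qsp)*p)* → 12 states
  sp((qsp)*p)*p → 18 states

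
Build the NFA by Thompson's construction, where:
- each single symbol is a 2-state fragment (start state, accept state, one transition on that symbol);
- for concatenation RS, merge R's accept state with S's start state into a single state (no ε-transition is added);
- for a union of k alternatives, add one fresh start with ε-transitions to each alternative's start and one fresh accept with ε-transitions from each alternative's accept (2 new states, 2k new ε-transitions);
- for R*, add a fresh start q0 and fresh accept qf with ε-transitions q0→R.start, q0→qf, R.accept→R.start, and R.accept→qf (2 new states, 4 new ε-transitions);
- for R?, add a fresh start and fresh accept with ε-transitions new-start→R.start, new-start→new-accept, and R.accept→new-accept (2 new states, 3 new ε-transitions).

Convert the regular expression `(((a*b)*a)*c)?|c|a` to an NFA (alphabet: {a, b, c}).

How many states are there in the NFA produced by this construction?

Recursing over subexpressions:
Each of the 6 symbol leaves contributes a 2-state fragment.
  a* = 4 states
  a*b = 5 states
  (a*b)* = 7 states
  (a*b)*a = 8 states
  ((a*b)*a)* = 10 states
  ((a*b)*a)*c = 11 states
  (((a*b)*a)*c)? = 13 states
  (((a*b)*a)*c)?|c|a = 19 states

19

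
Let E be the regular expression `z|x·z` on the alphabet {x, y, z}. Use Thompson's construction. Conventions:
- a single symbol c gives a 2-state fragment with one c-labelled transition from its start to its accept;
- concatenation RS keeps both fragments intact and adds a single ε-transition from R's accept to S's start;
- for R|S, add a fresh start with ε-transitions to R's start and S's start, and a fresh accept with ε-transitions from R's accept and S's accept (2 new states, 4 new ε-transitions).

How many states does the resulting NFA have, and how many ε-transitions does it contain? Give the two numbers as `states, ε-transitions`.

8, 5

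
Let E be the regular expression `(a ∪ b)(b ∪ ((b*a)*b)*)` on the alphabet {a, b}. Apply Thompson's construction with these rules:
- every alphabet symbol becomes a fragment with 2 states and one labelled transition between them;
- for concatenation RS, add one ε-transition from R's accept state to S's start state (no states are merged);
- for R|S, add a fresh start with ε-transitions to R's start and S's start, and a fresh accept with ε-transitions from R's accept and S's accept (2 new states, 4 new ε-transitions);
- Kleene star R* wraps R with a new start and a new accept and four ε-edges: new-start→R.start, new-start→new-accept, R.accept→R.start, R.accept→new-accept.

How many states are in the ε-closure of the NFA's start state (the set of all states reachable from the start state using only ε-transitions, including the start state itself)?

3

Let C(F) = |ε-closure(F.start)| within fragment F, and note whether F accepts ε. Symbol fragments have C = 1 and do not accept ε. Then:
  a ∪ b : |closure| = 1 + 1 + 1 = 3 (the new accept is not ε-reachable since no branch accepts ε)
  b* : the star's fresh start ε-reaches both the body's start and the fresh accept: |closure| = 2 + 1 = 3
  b*a : the left operand accepts ε, so the closure extends into the next operand (via the concat ε-link); |closure| = 3 + 1 = 4
  (b*a)* : new start has ε-edges to the inner start and to the new accept, so |closure| = 2 + 4 = 6
  (b*a)*b : the left operand accepts ε, so the closure extends into the next operand (via the concat ε-link); |closure| = 6 + 1 = 7
  ((b*a)*b)* : |closure| = 1 (new start) + 7 (body) + 1 (new accept) = 9
  b ∪ ((b*a)*b)* : |closure| = 1 (new start) + (1 + 9) + 1 (new accept, since some branch ε-reaches its own accept) = 12
  (a ∪ b)(b ∪ ((b*a)*b)*) : same as the first factor's closure: |closure| = 3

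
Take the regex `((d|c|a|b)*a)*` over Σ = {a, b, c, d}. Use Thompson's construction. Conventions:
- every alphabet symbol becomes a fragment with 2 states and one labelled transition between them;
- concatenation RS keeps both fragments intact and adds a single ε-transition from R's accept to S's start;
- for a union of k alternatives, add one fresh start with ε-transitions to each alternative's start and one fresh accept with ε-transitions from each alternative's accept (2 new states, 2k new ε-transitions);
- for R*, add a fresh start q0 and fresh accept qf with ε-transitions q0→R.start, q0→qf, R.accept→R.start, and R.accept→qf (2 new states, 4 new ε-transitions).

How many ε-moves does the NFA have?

17

Bottom-up over the parse tree:
Each of the 5 symbol leaves contributes 0 ε-transitions.
  d|c|a|b — 8 ε-transitions
  (d|c|a|b)* — 12 ε-transitions
  (d|c|a|b)*a — 13 ε-transitions
  ((d|c|a|b)*a)* — 17 ε-transitions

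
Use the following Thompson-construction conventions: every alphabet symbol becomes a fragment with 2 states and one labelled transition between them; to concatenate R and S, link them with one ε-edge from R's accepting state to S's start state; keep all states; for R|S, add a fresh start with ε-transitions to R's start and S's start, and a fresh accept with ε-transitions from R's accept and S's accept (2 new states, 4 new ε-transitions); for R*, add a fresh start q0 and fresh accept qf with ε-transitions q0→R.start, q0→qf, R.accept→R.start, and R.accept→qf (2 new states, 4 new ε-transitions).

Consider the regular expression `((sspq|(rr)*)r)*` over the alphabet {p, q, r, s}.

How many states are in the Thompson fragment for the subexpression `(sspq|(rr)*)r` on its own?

18

Fragment for `(sspq|(rr)*)r`:
Each of the 7 symbol leaves contributes a 2-state fragment.
  sspq — 8 states
  rr — 4 states
  (rr)* — 6 states
  sspq|(rr)* — 16 states
  (sspq|(rr)*)r — 18 states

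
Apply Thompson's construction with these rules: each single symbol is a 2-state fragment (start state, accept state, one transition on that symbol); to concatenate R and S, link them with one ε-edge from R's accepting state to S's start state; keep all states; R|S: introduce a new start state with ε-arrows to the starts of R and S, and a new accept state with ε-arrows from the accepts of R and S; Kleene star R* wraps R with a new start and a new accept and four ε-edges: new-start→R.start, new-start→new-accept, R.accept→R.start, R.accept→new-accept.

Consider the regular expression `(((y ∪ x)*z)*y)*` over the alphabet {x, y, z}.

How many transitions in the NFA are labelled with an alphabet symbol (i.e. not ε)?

Building bottom-up:
Each of the 4 symbol leaves contributes exactly 1 symbol transition.
  y ∪ x — 2 symbol transitions
  (y ∪ x)* — 2 symbol transitions
  (y ∪ x)*z — 3 symbol transitions
  ((y ∪ x)*z)* — 3 symbol transitions
  ((y ∪ x)*z)*y — 4 symbol transitions
  (((y ∪ x)*z)*y)* — 4 symbol transitions

4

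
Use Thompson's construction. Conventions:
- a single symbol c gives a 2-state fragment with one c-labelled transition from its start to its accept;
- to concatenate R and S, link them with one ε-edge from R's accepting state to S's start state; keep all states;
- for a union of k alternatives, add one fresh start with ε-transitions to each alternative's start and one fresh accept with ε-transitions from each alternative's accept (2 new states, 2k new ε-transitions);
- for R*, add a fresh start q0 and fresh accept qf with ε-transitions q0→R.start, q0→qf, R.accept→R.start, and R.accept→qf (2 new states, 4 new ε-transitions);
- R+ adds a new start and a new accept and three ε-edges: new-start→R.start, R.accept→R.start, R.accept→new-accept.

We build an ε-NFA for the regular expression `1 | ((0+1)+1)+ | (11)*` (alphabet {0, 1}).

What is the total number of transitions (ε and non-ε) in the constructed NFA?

28

Building bottom-up:
Each of the 6 symbol leaves contributes 1 transition (1 symbol, 0 ε).
  0+ = 4 transitions (1 symbol, 3 ε)
  0+1 = 6 transitions (2 symbol, 4 ε)
  (0+1)+ = 9 transitions (2 symbol, 7 ε)
  (0+1)+1 = 11 transitions (3 symbol, 8 ε)
  ((0+1)+1)+ = 14 transitions (3 symbol, 11 ε)
  11 = 3 transitions (2 symbol, 1 ε)
  (11)* = 7 transitions (2 symbol, 5 ε)
  1 | ((0+1)+1)+ | (11)* = 28 transitions (6 symbol, 22 ε)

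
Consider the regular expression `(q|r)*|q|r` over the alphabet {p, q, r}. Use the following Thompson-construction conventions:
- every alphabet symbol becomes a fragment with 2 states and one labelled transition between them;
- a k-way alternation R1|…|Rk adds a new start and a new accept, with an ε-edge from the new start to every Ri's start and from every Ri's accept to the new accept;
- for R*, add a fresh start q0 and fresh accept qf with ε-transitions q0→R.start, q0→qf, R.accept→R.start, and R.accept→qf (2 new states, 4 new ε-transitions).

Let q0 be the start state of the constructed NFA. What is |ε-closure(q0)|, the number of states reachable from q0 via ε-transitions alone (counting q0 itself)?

9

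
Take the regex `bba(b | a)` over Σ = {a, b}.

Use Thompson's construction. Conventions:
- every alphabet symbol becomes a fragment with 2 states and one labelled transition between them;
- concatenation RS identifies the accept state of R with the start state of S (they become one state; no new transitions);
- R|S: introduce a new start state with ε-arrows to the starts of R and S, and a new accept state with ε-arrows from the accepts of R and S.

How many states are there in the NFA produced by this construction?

By structural recursion:
Each of the 5 symbol leaves contributes a 2-state fragment.
  b | a : 6 states
  bba(b | a) : 9 states

9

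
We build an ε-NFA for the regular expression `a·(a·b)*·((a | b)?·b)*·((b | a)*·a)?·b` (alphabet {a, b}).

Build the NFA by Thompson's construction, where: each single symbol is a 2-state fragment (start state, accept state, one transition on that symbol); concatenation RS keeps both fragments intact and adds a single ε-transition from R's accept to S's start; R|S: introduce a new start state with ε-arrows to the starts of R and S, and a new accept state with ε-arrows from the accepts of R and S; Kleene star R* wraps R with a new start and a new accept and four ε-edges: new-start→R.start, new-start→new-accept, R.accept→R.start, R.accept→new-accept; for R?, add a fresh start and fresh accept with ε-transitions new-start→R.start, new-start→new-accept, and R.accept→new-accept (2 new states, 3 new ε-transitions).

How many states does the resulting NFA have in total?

34

By structural recursion:
Each of the 10 symbol leaves contributes a 2-state fragment.
  a·b — 4 states
  (a·b)* — 6 states
  a | b — 6 states
  (a | b)? — 8 states
  (a | b)?·b — 10 states
  ((a | b)?·b)* — 12 states
  b | a — 6 states
  (b | a)* — 8 states
  (b | a)*·a — 10 states
  ((b | a)*·a)? — 12 states
  a·(a·b)*·((a | b)?·b)*·((b | a)*·a)?·b — 34 states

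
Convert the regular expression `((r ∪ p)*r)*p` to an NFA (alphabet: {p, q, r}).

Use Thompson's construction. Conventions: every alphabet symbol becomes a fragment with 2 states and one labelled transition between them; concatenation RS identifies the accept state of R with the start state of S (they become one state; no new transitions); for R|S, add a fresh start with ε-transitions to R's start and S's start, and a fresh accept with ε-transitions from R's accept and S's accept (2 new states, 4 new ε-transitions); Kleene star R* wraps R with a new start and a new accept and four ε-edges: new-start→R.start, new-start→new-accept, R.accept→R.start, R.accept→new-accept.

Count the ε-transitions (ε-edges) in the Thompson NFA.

By structural recursion:
Each of the 4 symbol leaves contributes 0 ε-transitions.
  r ∪ p : 4 ε-transitions
  (r ∪ p)* : 8 ε-transitions
  (r ∪ p)*r : 8 ε-transitions
  ((r ∪ p)*r)* : 12 ε-transitions
  ((r ∪ p)*r)*p : 12 ε-transitions

12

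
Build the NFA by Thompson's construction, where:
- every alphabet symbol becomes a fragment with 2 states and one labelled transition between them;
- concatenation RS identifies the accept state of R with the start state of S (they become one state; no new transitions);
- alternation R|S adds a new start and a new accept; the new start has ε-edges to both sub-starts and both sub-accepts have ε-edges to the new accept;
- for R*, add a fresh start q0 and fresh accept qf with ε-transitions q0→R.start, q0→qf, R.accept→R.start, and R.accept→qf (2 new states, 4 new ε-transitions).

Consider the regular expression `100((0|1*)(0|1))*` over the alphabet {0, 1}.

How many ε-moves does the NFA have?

Per subexpression:
Each of the 7 symbol leaves contributes 0 ε-transitions.
  1* = 4 ε-transitions
  0|1* = 8 ε-transitions
  0|1 = 4 ε-transitions
  (0|1*)(0|1) = 12 ε-transitions
  ((0|1*)(0|1))* = 16 ε-transitions
  100((0|1*)(0|1))* = 16 ε-transitions

16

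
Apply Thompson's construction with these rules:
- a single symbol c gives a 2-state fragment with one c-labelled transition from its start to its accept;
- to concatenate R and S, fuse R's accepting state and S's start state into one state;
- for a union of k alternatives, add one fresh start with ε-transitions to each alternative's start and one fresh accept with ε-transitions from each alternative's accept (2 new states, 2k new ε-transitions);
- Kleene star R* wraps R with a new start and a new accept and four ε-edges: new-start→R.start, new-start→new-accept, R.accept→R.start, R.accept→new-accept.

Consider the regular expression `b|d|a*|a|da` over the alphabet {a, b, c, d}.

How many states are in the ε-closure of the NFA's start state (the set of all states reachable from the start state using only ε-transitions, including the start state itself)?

9

Compute the ε-closure size of each fragment's start state recursively; a symbol fragment's start has no outgoing ε-edge, so its closure is just itself (size 1).
  a* — the star's fresh start ε-reaches both the body's start and the fresh accept: |ε-closure| = 2 + 1 = 3
  da — |ε-closure| equals the left operand's closure size = 1 (its accept is not ε-reachable, so the closure stops there)
  b|d|a*|a|da — new start ε-reaches every alternative's start; at least one alternative accepts ε, so the union's new accept is reached too: |ε-closure| = 1 + 1 + 1 + 3 + 1 + 1 + 1 = 9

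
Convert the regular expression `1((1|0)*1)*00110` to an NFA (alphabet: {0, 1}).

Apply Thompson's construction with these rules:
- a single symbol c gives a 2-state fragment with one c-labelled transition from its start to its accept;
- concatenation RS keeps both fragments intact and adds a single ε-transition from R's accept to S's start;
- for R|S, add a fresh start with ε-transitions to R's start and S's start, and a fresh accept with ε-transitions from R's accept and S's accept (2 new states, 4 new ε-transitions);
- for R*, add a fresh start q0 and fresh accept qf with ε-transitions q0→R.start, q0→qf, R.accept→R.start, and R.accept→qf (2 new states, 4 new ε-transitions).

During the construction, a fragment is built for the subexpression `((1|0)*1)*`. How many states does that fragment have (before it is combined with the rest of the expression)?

Fragment for `((1|0)*1)*`:
Each of the 3 symbol leaves contributes a 2-state fragment.
  1|0 = 6 states
  (1|0)* = 8 states
  (1|0)*1 = 10 states
  ((1|0)*1)* = 12 states

12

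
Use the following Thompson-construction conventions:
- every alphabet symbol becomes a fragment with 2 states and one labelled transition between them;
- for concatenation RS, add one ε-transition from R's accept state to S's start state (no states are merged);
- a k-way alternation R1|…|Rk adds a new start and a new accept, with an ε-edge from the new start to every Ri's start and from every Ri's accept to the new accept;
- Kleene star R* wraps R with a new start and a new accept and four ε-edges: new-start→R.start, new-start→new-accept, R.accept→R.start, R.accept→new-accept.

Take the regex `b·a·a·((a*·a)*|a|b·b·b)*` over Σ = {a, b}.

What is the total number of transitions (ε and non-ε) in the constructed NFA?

Building bottom-up:
Each of the 9 symbol leaves contributes 1 transition (1 symbol, 0 ε).
  a* : 5 transitions (1 symbol, 4 ε)
  a*·a : 7 transitions (2 symbol, 5 ε)
  (a*·a)* : 11 transitions (2 symbol, 9 ε)
  b·b·b : 5 transitions (3 symbol, 2 ε)
  (a*·a)*|a|b·b·b : 23 transitions (6 symbol, 17 ε)
  ((a*·a)*|a|b·b·b)* : 27 transitions (6 symbol, 21 ε)
  b·a·a·((a*·a)*|a|b·b·b)* : 33 transitions (9 symbol, 24 ε)

33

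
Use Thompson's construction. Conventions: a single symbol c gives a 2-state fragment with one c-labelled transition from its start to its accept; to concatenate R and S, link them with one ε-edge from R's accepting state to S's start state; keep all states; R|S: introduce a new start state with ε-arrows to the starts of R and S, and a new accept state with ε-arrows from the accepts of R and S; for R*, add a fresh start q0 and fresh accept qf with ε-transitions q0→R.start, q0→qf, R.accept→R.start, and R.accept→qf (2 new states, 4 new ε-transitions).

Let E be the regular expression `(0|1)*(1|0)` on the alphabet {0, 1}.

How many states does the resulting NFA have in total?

14

Per subexpression:
Each of the 4 symbol leaves contributes a 2-state fragment.
  0|1 = 6 states
  (0|1)* = 8 states
  1|0 = 6 states
  (0|1)*(1|0) = 14 states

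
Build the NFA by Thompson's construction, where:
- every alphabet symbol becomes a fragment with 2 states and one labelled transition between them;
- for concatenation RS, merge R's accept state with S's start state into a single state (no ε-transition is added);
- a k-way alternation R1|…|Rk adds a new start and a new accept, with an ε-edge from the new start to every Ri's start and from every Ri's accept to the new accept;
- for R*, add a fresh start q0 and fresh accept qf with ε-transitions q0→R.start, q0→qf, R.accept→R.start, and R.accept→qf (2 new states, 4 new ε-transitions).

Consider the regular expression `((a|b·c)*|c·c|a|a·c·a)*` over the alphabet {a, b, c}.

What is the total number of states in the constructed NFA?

Building bottom-up:
Each of the 9 symbol leaves contributes a 2-state fragment.
  b·c : 3 states
  a|b·c : 7 states
  (a|b·c)* : 9 states
  c·c : 3 states
  a·c·a : 4 states
  (a|b·c)*|c·c|a|a·c·a : 20 states
  ((a|b·c)*|c·c|a|a·c·a)* : 22 states

22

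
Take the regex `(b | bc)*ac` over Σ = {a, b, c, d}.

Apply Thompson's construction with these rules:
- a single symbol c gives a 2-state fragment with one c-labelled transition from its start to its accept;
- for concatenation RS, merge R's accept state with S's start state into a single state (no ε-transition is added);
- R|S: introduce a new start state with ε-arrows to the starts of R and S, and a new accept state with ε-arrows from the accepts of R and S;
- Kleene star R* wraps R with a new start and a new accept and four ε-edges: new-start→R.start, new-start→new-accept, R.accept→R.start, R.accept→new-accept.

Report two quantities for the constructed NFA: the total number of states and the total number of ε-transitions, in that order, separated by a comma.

Per subexpression:
Each of the 5 symbol leaves contributes 2 states and 0 ε-transitions.
  bc : 3 states, 0 ε-transitions
  b | bc : 7 states, 4 ε-transitions
  (b | bc)* : 9 states, 8 ε-transitions
  (b | bc)*ac : 11 states, 8 ε-transitions

11, 8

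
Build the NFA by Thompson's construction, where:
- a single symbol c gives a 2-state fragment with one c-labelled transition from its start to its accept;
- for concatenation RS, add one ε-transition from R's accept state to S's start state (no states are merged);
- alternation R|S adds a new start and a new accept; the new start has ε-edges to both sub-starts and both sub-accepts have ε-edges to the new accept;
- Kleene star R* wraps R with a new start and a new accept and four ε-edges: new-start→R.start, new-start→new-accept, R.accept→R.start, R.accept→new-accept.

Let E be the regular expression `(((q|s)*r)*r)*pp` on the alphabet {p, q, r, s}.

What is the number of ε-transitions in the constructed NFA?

20

Recursing over subexpressions:
Each of the 6 symbol leaves contributes 0 ε-transitions.
  q|s → 4 ε-transitions
  (q|s)* → 8 ε-transitions
  (q|s)*r → 9 ε-transitions
  ((q|s)*r)* → 13 ε-transitions
  ((q|s)*r)*r → 14 ε-transitions
  (((q|s)*r)*r)* → 18 ε-transitions
  (((q|s)*r)*r)*pp → 20 ε-transitions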